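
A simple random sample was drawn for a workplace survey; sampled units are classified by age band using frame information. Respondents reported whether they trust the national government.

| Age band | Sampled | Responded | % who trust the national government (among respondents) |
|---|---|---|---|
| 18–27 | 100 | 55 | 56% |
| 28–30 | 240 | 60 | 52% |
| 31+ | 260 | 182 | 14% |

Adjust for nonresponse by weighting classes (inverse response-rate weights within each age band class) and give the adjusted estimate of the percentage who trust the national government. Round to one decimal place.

36.2%

Class response rates: 18–27 55/100 = 55%, 28–30 60/240 = 25%, 31+ 182/260 = 70%.
With weight = n_sampled/n_responded per class, the weighted class total is n_sampled:
  18–27: 100 × 56 = 5600
  28–30: 240 × 52 = 12,480
  31+: 260 × 14 = 3640
Adjusted estimate = 21,720 / 600 = 36.2 → 36.2%.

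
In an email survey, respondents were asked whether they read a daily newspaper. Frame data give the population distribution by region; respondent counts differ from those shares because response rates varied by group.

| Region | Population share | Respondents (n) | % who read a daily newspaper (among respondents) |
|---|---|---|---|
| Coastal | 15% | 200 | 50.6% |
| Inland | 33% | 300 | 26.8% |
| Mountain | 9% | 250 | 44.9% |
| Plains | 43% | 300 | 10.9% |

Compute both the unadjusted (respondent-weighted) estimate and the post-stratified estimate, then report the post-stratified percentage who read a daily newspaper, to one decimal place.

25.2%

Without adjustment, the pooled respondent share is:
  (200/1050)×50.6 + (300/1050)×26.8 + (250/1050)×44.9 + (300/1050)×10.9 = 31.1%
Post-stratifying to population shares instead:
  0.15×50.6 + 0.33×26.8 + 0.09×44.9 + 0.43×10.9 = 25.162%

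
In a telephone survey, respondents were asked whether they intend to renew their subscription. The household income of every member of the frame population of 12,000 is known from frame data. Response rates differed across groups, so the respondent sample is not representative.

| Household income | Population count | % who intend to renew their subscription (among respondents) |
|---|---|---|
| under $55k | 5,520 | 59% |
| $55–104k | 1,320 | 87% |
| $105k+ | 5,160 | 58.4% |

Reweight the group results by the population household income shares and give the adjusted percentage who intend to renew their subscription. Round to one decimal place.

61.8%

Reweight to the known household income distribution:
  under $55k: (5,520/12,000) × 59 = 27.14
  $55–104k: (1,320/12,000) × 87 = 9.57
  $105k+: (5,160/12,000) × 58.4 = 25.112
Post-stratified estimate = 61.822 → 61.8%.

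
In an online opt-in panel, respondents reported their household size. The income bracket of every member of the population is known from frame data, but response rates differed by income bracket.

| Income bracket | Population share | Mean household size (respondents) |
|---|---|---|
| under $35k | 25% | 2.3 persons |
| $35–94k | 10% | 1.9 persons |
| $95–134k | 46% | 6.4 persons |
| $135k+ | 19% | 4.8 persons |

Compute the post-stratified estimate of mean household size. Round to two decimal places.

Reweight to the known income bracket distribution:
  under $35k: 0.25 × 2.3 = 0.575
  $35–94k: 0.1 × 1.9 = 0.19
  $95–134k: 0.46 × 6.4 = 2.944
  $135k+: 0.19 × 4.8 = 0.912
Post-stratified estimate = 4.621 → 4.62.

4.62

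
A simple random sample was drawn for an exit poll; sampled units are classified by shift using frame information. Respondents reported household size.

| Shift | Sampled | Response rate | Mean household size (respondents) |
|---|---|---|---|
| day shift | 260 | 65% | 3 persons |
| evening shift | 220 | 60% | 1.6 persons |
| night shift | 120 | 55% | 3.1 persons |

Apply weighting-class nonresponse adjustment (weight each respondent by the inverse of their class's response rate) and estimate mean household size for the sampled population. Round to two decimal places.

Weighting each respondent by the inverse class response rate inflates each class back to its sampled size, so the class weight is n_sampled:
  day shift: 260 × 3 = 780
  evening shift: 220 × 1.6 = 352
  night shift: 120 × 3.1 = 372
Adjusted estimate = 1504 / 600 = 2.50667 → 2.51.

2.51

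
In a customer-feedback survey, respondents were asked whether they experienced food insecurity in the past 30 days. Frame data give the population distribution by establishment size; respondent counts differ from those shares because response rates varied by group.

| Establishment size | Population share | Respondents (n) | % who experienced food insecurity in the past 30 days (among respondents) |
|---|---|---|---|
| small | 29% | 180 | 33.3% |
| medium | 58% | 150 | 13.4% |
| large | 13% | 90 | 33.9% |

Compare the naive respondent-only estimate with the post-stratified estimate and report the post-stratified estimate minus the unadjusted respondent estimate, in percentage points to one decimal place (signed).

-4.5 percentage points

Without adjustment, the pooled respondent share is:
  (180/420)×33.3 + (150/420)×13.4 + (90/420)×33.9 = 26.3214%
Reweighting by population establishment size shares:
  0.29×33.3 + 0.58×13.4 + 0.13×33.9 = 21.836%
Difference = 21.836 − 26.3214 = -4.4854 pp.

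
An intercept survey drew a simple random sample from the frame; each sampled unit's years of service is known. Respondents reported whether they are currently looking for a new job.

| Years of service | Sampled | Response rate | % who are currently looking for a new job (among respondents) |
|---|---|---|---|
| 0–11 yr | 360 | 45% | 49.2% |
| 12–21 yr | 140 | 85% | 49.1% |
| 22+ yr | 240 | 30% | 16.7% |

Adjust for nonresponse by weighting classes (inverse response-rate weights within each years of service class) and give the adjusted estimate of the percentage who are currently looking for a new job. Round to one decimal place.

38.6%

With weight = n_sampled/n_responded per class, the weighted class total is n_sampled:
  0–11 yr: 360 × 49.2 = 17,712
  12–21 yr: 140 × 49.1 = 6874
  22+ yr: 240 × 16.7 = 4008
Adjusted estimate = 28,594 / 740 = 38.6405 → 38.6%.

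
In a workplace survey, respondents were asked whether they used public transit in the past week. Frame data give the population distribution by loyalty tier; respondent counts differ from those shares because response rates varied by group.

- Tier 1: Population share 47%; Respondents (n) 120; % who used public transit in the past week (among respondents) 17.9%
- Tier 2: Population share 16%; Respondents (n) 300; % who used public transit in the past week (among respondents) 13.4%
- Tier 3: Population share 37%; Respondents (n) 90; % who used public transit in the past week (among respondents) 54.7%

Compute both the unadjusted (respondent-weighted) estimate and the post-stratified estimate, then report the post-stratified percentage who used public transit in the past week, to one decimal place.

Without adjustment, the pooled respondent share is:
  (120/510)×17.9 + (300/510)×13.4 + (90/510)×54.7 = 21.7471%
Post-stratified estimate weights by population shares:
  0.47×17.9 + 0.16×13.4 + 0.37×54.7 = 30.796%

30.8%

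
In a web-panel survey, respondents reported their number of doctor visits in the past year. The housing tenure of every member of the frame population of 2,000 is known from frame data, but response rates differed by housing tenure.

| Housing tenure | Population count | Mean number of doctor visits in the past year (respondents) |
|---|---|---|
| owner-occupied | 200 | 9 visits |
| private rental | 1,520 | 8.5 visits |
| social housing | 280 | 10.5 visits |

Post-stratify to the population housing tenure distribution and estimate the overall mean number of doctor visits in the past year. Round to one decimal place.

Each cell contributes population-share × respondent value:
  owner-occupied: (200/2,000) × 9 = 0.9
  private rental: (1,520/2,000) × 8.5 = 6.46
  social housing: (280/2,000) × 10.5 = 1.47
Post-stratified estimate = 8.83 → 8.8.

8.8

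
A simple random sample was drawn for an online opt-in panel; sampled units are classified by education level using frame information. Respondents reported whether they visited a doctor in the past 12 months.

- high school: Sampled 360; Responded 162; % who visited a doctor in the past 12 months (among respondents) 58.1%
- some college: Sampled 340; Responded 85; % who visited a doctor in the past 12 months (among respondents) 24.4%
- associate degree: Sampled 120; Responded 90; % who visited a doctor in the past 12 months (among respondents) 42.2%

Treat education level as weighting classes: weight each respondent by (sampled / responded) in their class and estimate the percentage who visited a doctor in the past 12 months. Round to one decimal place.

Response rates by class: high school 162/360 = 45%, some college 85/340 = 25%, associate degree 90/120 = 75%.
With weight = n_sampled/n_responded per class, the weighted class total is n_sampled:
  high school: 360 × 58.1 = 20,916
  some college: 340 × 24.4 = 8296
  associate degree: 120 × 42.2 = 5064
Adjusted estimate = 34,276 / 820 = 41.8 → 41.8%.

41.8%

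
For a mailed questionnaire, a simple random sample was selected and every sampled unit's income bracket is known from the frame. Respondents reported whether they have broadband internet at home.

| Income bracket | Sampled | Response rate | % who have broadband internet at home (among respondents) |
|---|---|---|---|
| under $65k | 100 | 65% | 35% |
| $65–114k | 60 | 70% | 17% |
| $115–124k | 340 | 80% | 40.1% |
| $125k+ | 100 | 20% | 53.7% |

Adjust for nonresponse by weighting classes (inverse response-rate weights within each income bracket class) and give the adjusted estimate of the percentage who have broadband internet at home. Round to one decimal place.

39.2%

Each respondent's weight = sampled/responded in their class; summing within a class gives n_sampled, so:
  under $65k: 100 × 35 = 3500
  $65–114k: 60 × 17 = 1020
  $115–124k: 340 × 40.1 = 13,634
  $125k+: 100 × 53.7 = 5370
Adjusted estimate = 23,524 / 600 = 39.2067 → 39.2%.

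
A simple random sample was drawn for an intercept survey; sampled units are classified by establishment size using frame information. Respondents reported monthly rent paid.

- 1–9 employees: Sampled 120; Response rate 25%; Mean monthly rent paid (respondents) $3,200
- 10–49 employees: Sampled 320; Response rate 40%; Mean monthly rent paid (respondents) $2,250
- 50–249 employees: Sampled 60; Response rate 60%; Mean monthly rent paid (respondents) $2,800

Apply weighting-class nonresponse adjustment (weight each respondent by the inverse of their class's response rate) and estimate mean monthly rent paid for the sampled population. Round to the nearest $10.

$2,540

Inverse-response-rate weighting restores each class to its sampled count, so class totals weight by n_sampled:
  1–9 employees: 120 × 3200 = 384,000
  10–49 employees: 320 × 2250 = 720,000
  50–249 employees: 60 × 2800 = 168,000
Adjusted estimate = 1,272,000 / 500 = 2544 → $2,540.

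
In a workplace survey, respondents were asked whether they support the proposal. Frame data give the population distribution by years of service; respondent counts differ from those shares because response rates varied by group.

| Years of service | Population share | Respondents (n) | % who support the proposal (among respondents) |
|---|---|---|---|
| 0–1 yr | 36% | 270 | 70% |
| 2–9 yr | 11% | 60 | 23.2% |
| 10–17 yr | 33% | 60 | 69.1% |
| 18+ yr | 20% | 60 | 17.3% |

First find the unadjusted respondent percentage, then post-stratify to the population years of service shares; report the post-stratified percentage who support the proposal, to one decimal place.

Naive respondent-only estimate (weights = respondent counts):
  (270/450)×70 + (60/450)×23.2 + (60/450)×69.1 + (60/450)×17.3 = 56.6133%
Post-stratified estimate weights by population shares:
  0.36×70 + 0.11×23.2 + 0.33×69.1 + 0.2×17.3 = 54.015%

54.0%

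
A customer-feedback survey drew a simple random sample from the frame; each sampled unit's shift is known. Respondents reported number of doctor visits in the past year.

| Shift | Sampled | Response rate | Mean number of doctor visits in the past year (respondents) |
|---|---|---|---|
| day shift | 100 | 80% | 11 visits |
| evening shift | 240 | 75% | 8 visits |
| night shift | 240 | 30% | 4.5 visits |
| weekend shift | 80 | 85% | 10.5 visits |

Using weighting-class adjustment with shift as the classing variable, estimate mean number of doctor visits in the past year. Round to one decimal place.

7.5

Each respondent's weight = sampled/responded in their class; summing within a class gives n_sampled, so:
  day shift: 100 × 11 = 1100
  evening shift: 240 × 8 = 1920
  night shift: 240 × 4.5 = 1080
  weekend shift: 80 × 10.5 = 840
Adjusted estimate = 4940 / 660 = 7.48485 → 7.5.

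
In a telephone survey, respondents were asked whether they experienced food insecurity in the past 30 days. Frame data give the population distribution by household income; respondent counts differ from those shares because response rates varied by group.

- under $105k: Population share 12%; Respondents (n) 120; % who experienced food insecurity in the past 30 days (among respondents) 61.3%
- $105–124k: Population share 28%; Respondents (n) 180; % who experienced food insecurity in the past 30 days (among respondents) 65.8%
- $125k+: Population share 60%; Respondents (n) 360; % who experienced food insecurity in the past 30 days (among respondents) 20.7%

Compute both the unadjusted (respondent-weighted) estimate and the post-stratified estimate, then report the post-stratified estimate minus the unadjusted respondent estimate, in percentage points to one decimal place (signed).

-2.2 percentage points

Without adjustment, the pooled respondent share is:
  (120/660)×61.3 + (180/660)×65.8 + (360/660)×20.7 = 40.3818%
Post-stratifying to population shares instead:
  0.12×61.3 + 0.28×65.8 + 0.6×20.7 = 38.2%
Difference = 38.2 − 40.3818 = -2.1818 pp.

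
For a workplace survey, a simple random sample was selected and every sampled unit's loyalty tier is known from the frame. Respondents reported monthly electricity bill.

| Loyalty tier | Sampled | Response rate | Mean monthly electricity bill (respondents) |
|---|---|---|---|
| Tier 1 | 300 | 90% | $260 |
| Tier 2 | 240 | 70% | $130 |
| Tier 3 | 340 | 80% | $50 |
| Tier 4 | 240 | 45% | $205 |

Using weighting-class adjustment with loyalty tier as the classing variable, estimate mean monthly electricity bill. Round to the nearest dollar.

$157

Weighting each respondent by the inverse class response rate inflates each class back to its sampled size, so the class weight is n_sampled:
  Tier 1: 300 × 260 = 78,000
  Tier 2: 240 × 130 = 31,200
  Tier 3: 340 × 50 = 17,000
  Tier 4: 240 × 205 = 49,200
Adjusted estimate = 175,400 / 1,120 = 156.607 → $157.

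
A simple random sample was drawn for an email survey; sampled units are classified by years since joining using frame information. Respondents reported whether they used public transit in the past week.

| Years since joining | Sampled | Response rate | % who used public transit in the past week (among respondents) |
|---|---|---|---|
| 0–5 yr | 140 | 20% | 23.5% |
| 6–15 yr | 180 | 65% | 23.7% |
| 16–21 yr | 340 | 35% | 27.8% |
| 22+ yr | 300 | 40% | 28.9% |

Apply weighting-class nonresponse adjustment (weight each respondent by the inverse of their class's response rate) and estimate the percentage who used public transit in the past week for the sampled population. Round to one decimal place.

26.7%

Weighting each respondent by the inverse class response rate inflates each class back to its sampled size, so the class weight is n_sampled:
  0–5 yr: 140 × 23.5 = 3290
  6–15 yr: 180 × 23.7 = 4266
  16–21 yr: 340 × 27.8 = 9452
  22+ yr: 300 × 28.9 = 8670
Adjusted estimate = 25,678 / 960 = 26.7479 → 26.7%.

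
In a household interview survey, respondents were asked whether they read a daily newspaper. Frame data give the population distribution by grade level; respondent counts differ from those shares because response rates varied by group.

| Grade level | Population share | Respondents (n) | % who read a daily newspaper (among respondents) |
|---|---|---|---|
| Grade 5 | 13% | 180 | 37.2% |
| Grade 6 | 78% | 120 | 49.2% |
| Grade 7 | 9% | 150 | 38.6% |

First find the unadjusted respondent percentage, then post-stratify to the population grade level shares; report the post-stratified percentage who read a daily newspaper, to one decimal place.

Unadjusted (pooled respondent) estimate weights by respondent counts:
  (180/450)×37.2 + (120/450)×49.2 + (150/450)×38.6 = 40.8667%
Reweighting by population grade level shares:
  0.13×37.2 + 0.78×49.2 + 0.09×38.6 = 46.686%

46.7%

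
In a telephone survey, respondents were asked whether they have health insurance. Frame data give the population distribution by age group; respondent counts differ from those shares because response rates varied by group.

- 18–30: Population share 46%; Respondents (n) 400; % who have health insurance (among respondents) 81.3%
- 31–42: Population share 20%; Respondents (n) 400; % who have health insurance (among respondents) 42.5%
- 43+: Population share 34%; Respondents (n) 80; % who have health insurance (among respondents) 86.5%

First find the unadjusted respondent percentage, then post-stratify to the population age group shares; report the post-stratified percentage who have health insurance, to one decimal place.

75.3%

Without adjustment, the pooled respondent share is:
  (400/880)×81.3 + (400/880)×42.5 + (80/880)×86.5 = 64.1364%
Reweighting by population age group shares:
  0.46×81.3 + 0.2×42.5 + 0.34×86.5 = 75.308%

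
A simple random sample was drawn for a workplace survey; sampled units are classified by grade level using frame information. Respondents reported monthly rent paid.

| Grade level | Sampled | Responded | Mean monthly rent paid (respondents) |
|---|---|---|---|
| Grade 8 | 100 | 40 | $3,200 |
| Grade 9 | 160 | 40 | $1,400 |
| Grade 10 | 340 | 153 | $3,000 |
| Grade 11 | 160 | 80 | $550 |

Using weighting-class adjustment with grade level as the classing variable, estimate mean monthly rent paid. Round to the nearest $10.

Class response rates: Grade 8 40/100 = 40%, Grade 9 40/160 = 25%, Grade 10 153/340 = 45%, Grade 11 80/160 = 50%.
With weight = n_sampled/n_responded per class, the weighted class total is n_sampled:
  Grade 8: 100 × 3200 = 320,000
  Grade 9: 160 × 1400 = 224,000
  Grade 10: 340 × 3000 = 1,020,000
  Grade 11: 160 × 550 = 88,000
Adjusted estimate = 1,652,000 / 760 = 2173.68 → $2,170.

$2,170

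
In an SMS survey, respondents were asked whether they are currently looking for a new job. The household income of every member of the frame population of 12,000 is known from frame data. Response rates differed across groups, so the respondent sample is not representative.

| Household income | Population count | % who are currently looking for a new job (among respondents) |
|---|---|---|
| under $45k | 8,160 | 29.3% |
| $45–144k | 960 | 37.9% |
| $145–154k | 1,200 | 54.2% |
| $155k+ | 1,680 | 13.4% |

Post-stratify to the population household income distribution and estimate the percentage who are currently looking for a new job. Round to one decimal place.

Each cell contributes population-share × respondent value:
  under $45k: (8,160/12,000) × 29.3 = 19.924
  $45–144k: (960/12,000) × 37.9 = 3.032
  $145–154k: (1,200/12,000) × 54.2 = 5.42
  $155k+: (1,680/12,000) × 13.4 = 1.876
Post-stratified estimate = 30.252 → 30.3%.

30.3%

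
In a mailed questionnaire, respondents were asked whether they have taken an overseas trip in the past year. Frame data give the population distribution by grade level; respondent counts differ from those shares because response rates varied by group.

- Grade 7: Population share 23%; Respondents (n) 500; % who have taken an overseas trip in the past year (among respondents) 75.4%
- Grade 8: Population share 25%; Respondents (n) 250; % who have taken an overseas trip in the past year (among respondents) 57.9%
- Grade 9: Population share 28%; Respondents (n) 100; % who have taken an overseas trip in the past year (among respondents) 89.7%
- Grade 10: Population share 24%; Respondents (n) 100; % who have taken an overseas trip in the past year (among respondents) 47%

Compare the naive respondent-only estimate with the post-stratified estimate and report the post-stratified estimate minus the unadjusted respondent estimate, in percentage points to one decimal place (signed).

Unadjusted (pooled respondent) estimate weights by respondent counts:
  (500/950)×75.4 + (250/950)×57.9 + (100/950)×89.7 + (100/950)×47 = 69.3105%
Post-stratifying to population shares instead:
  0.23×75.4 + 0.25×57.9 + 0.28×89.7 + 0.24×47 = 68.213%
Difference = 68.213 − 69.3105 = -1.0975 pp.

-1.1 percentage points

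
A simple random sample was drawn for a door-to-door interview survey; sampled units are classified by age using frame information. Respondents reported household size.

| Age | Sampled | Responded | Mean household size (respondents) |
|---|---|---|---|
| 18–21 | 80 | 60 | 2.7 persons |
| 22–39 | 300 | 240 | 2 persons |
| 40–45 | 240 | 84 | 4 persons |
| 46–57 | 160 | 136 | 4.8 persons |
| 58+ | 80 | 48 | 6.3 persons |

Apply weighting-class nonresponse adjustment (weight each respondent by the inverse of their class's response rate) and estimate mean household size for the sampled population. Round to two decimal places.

Response rates by class: 18–21 60/80 = 75%, 22–39 240/300 = 80%, 40–45 84/240 = 35%, 46–57 136/160 = 85%, 58+ 48/80 = 60%.
Each respondent's weight = sampled/responded in their class; summing within a class gives n_sampled, so:
  18–21: 80 × 2.7 = 216
  22–39: 300 × 2 = 600
  40–45: 240 × 4 = 960
  46–57: 160 × 4.8 = 768
  58+: 80 × 6.3 = 504
Adjusted estimate = 3048 / 860 = 3.54419 → 3.54.

3.54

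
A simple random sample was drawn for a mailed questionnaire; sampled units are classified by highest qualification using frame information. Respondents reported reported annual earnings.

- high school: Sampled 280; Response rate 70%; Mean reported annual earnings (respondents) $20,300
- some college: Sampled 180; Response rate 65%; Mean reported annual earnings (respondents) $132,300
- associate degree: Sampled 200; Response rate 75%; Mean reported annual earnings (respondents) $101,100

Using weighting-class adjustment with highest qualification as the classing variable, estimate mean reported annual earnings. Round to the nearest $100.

$75,300

With weight = n_sampled/n_responded per class, the weighted class total is n_sampled:
  high school: 280 × 20,300 = 5,684,000
  some college: 180 × 132,300 = 23,814,000
  associate degree: 200 × 101,100 = 20,220,000
Adjusted estimate = 49,718,000 / 660 = 75330.3 → $75,300.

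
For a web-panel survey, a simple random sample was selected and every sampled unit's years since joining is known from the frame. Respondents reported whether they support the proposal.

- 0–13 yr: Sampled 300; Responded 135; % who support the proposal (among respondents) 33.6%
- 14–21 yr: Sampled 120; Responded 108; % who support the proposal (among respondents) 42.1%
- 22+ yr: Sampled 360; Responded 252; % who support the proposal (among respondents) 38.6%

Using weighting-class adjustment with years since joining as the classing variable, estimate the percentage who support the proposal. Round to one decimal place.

37.2%

Response rates by class: 0–13 yr 135/300 = 45%, 14–21 yr 108/120 = 90%, 22+ yr 252/360 = 70%.
Inverse-response-rate weighting restores each class to its sampled count, so class totals weight by n_sampled:
  0–13 yr: 300 × 33.6 = 10,080
  14–21 yr: 120 × 42.1 = 5052
  22+ yr: 360 × 38.6 = 13,896
Adjusted estimate = 29,028 / 780 = 37.2154 → 37.2%.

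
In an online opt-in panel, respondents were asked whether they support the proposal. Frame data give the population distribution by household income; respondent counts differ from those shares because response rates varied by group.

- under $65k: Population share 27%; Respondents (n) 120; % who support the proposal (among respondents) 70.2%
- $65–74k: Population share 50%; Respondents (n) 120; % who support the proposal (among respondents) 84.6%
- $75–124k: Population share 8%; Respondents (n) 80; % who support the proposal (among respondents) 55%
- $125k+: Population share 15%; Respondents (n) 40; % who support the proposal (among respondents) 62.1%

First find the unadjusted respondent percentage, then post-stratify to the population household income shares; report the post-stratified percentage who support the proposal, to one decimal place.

Without adjustment, the pooled respondent share is:
  (120/360)×70.2 + (120/360)×84.6 + (80/360)×55 + (40/360)×62.1 = 70.7222%
Post-stratifying to population shares instead:
  0.27×70.2 + 0.5×84.6 + 0.08×55 + 0.15×62.1 = 74.969%

75.0%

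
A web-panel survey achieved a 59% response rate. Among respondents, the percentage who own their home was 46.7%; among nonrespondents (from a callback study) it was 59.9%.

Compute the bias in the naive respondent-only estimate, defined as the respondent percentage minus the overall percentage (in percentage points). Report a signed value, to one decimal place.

Nonresponse fraction = 1 − 0.59 = 0.41.
Bias = (nonresponse fraction) × (respondent percentage − nonrespondent percentage)
     = 0.41 × (46.7 − 59.9) = 0.41 × -13.2 = -5.412.

-5.4 percentage points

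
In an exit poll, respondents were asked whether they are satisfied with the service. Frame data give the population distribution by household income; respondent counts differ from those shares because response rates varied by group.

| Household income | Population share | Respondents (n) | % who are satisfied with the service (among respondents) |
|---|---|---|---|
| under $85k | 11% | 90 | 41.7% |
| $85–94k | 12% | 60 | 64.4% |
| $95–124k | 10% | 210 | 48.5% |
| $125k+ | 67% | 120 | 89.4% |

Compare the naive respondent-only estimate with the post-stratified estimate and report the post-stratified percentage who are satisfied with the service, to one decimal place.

Naive respondent-only estimate (weights = respondent counts):
  (90/480)×41.7 + (60/480)×64.4 + (210/480)×48.5 + (120/480)×89.4 = 59.4375%
Post-stratified estimate weights by population shares:
  0.11×41.7 + 0.12×64.4 + 0.1×48.5 + 0.67×89.4 = 77.063%

77.1%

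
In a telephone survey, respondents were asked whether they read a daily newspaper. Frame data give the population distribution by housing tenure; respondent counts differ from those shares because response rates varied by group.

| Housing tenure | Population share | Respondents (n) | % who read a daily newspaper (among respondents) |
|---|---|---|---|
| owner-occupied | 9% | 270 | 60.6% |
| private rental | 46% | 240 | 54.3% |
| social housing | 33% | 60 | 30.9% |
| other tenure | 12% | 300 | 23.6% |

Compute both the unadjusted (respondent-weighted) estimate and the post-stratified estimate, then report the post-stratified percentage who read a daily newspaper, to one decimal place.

43.5%

Unadjusted (pooled respondent) estimate weights by respondent counts:
  (270/870)×60.6 + (240/870)×54.3 + (60/870)×30.9 + (300/870)×23.6 = 44.0552%
Post-stratifying to population shares instead:
  0.09×60.6 + 0.46×54.3 + 0.33×30.9 + 0.12×23.6 = 43.461%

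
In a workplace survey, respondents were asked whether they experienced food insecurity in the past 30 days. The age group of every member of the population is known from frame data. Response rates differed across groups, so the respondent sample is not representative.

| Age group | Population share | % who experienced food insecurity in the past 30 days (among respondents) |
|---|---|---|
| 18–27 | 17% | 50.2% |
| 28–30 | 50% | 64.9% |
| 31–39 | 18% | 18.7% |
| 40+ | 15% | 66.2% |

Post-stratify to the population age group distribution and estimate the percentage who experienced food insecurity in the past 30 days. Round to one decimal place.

54.3%

Post-stratification weights by population share, not respondent share:
  18–27: 0.17 × 50.2 = 8.534
  28–30: 0.5 × 64.9 = 32.45
  31–39: 0.18 × 18.7 = 3.366
  40+: 0.15 × 66.2 = 9.93
Post-stratified estimate = 54.28 → 54.3%.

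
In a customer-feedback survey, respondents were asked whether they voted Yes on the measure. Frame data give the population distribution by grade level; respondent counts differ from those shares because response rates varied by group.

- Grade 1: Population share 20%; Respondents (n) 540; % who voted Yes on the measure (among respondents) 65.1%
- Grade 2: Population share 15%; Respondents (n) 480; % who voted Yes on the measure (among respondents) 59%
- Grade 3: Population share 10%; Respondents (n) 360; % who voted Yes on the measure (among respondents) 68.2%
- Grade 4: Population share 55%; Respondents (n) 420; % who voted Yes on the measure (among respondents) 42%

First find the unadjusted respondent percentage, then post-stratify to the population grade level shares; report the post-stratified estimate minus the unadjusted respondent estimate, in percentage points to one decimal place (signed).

Unadjusted (pooled respondent) estimate weights by respondent counts:
  (540/1800)×65.1 + (480/1800)×59 + (360/1800)×68.2 + (420/1800)×42 = 58.7033%
Post-stratifying to population shares instead:
  0.2×65.1 + 0.15×59 + 0.1×68.2 + 0.55×42 = 51.79%
Difference = 51.79 − 58.7033 = -6.9133 pp.

-6.9 percentage points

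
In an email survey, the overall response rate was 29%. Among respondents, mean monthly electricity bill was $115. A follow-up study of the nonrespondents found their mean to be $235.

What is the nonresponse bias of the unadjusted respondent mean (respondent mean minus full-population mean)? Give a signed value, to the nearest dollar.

Nonresponse fraction = 1 − 0.29 = 0.71.
Bias = (nonresponse fraction) × (respondent mean − nonrespondent mean)
     = 0.71 × (115 − 235) = 0.71 × -120 = -85.2.

-$85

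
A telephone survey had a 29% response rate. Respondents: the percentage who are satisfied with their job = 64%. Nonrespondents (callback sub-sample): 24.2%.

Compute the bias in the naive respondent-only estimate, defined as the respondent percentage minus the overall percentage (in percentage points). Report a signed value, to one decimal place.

Nonresponse fraction = 1 − 0.29 = 0.71.
Bias = (nonresponse fraction) × (respondent percentage − nonrespondent percentage)
     = 0.71 × (64 − 24.2) = 0.71 × 39.8 = 28.258.

+28.3 percentage points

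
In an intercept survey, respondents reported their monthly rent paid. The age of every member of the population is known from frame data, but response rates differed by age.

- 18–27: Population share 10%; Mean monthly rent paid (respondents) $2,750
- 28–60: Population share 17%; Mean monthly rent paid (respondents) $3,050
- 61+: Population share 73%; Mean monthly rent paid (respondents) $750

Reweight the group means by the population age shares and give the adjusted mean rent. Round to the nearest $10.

Reweight to the known age distribution:
  18–27: 0.1 × 2750 = 275
  28–60: 0.17 × 3050 = 518.5
  61+: 0.73 × 750 = 547.5
Post-stratified estimate = 1341 → $1,340.

$1,340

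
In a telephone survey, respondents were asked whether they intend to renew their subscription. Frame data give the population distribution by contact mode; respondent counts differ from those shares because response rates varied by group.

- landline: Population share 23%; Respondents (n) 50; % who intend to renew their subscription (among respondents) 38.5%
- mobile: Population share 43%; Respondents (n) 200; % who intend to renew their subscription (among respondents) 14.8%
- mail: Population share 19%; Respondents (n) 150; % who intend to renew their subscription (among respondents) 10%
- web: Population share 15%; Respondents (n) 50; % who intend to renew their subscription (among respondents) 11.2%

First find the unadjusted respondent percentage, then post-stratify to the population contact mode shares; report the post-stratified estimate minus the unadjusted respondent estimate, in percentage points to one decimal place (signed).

+3.4 percentage points

Unadjusted (pooled respondent) estimate weights by respondent counts:
  (50/450)×38.5 + (200/450)×14.8 + (150/450)×10 + (50/450)×11.2 = 15.4333%
Post-stratifying to population shares instead:
  0.23×38.5 + 0.43×14.8 + 0.19×10 + 0.15×11.2 = 18.799%
Difference = 18.799 − 15.4333 = 3.3657 pp.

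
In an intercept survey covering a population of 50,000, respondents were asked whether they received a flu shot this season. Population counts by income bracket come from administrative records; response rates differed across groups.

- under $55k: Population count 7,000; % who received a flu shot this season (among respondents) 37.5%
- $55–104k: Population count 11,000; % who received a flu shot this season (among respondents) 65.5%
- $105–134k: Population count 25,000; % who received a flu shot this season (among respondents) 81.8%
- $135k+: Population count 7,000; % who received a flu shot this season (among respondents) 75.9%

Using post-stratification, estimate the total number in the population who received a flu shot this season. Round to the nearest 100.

35,600

Apply each group's respondent rate to its population count:
  under $55k: 7,000 × 37.5% = 2625
  $55–104k: 11,000 × 65.5% = 7205
  $105–134k: 25,000 × 81.8% = 20,450
  $135k+: 7,000 × 75.9% = 5313
Estimated total = 35,593 → 35,600.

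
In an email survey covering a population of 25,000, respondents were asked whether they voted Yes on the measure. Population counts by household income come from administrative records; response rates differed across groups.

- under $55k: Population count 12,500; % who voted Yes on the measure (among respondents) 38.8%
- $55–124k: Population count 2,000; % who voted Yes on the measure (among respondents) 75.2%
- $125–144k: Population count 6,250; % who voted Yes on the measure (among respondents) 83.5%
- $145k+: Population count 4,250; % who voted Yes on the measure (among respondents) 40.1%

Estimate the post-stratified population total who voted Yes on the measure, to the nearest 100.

Each cell contributes its population count × the respondent rate:
  under $55k: 12,500 × 38.8% = 4850
  $55–124k: 2,000 × 75.2% = 1504
  $125–144k: 6,250 × 83.5% = 5218.75
  $145k+: 4,250 × 40.1% = 1704.25
Estimated total = 13,277 → 13,300.

13,300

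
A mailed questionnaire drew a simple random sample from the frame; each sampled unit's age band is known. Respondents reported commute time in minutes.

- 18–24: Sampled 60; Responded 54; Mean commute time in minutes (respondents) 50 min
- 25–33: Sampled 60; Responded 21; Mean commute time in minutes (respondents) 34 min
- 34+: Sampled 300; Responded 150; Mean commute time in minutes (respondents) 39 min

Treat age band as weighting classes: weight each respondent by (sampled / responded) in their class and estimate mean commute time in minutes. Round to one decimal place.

Class response rates: 18–24 54/60 = 90%, 25–33 21/60 = 35%, 34+ 150/300 = 50%.
Inverse-response-rate weighting restores each class to its sampled count, so class totals weight by n_sampled:
  18–24: 60 × 50 = 3000
  25–33: 60 × 34 = 2040
  34+: 300 × 39 = 11,700
Adjusted estimate = 16,740 / 420 = 39.8571 → 39.9.

39.9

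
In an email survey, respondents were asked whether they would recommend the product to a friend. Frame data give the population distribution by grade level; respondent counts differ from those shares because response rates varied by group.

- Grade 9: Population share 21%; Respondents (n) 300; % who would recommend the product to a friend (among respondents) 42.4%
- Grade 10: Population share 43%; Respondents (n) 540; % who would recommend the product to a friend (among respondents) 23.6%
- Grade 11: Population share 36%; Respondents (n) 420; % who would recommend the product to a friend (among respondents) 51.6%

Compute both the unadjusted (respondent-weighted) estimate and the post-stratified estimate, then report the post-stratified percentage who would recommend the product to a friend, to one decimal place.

37.6%

Unadjusted (pooled respondent) estimate weights by respondent counts:
  (300/1260)×42.4 + (540/1260)×23.6 + (420/1260)×51.6 = 37.4095%
Reweighting by population grade level shares:
  0.21×42.4 + 0.43×23.6 + 0.36×51.6 = 37.628%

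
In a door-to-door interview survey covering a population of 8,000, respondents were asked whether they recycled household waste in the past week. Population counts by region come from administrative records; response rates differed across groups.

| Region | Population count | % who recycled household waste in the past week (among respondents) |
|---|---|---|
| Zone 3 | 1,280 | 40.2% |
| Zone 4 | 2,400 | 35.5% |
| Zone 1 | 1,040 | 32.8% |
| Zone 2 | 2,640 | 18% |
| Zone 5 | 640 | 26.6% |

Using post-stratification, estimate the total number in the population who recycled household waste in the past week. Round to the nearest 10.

2,350

Each cell contributes its population count × the respondent rate:
  Zone 3: 1,280 × 40.2% = 514.56
  Zone 4: 2,400 × 35.5% = 852
  Zone 1: 1,040 × 32.8% = 341.12
  Zone 2: 2,640 × 18% = 475.2
  Zone 5: 640 × 26.6% = 170.24
Estimated total = 2353.12 → 2,350.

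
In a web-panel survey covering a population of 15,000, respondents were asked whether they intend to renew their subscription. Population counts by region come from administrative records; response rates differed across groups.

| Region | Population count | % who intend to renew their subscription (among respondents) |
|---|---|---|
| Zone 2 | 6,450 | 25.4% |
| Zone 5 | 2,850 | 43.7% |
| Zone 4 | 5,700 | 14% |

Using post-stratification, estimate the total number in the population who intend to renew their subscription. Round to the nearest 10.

Each cell contributes its population count × the respondent rate:
  Zone 2: 6,450 × 25.4% = 1638.3
  Zone 5: 2,850 × 43.7% = 1245.45
  Zone 4: 5,700 × 14% = 798
Estimated total = 3681.75 → 3,680.

3,680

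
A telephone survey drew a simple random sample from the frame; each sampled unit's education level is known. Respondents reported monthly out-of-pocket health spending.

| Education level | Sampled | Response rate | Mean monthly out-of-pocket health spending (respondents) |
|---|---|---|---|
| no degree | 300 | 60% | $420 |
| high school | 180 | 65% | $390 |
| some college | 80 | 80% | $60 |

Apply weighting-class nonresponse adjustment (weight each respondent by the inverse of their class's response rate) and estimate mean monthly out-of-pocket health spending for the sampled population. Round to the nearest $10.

$360

Inverse-response-rate weighting restores each class to its sampled count, so class totals weight by n_sampled:
  no degree: 300 × 420 = 126,000
  high school: 180 × 390 = 70,200
  some college: 80 × 60 = 4800
Adjusted estimate = 201,000 / 560 = 358.929 → $360.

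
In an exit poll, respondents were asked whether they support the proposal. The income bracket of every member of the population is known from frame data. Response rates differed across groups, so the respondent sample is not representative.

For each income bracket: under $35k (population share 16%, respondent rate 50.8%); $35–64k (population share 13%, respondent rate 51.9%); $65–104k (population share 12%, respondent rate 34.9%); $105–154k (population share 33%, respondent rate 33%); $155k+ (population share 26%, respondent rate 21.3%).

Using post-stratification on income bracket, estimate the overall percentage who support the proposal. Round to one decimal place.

35.5%

Each cell contributes population-share × respondent value:
  under $35k: 0.16 × 50.8 = 8.128
  $35–64k: 0.13 × 51.9 = 6.747
  $65–104k: 0.12 × 34.9 = 4.188
  $105–154k: 0.33 × 33 = 10.89
  $155k+: 0.26 × 21.3 = 5.538
Post-stratified estimate = 35.491 → 35.5%.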